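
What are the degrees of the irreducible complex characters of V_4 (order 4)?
Dimensions: 1, 1, 1, 1

Details: There are 4 irreducibles (= number of conjugacy classes). Their dimensions d_i satisfy sum d_i^2 = |G| = 4: 1 + 1 + 1 + 1 = 4.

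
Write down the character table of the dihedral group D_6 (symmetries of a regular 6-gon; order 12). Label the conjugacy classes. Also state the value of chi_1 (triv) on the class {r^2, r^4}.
Conjugacy classes: {e} of size 1, {r^3} of size 1, {r^1, r^5} of size 2, {r^2, r^4} of size 2, {s, sr^2, ...} of size 3, {sr, sr^3, ...} of size 3.
Character table:
  irrep \ class              {e} (size 1)  {r^3} (size 1)  {r^1, r^5} (size 2)  {r^2, r^4} (size 2)  {s, sr^2, ...} (size 3)  {sr, sr^3, ...} (size 3)
  chi_1 (triv)               1             1               1                    1                    1                        1                       
  chi_2 (sign: r->1, s->-1)  1             1               1                    1                    -1                       -1                      
  chi_3 (r->-1, s->1)        1             -1              -1                   1                    1                        -1                      
  chi_4 (r->-1, s->-1)       1             -1              -1                   1                    -1                       1                       
  chi_5 (2d, j=1)            2             -2              1                    -1                   0                        0                       
  chi_6 (2d, j=2)            2             2               -1                   -1                   0                        0                       

Spot check: chi_1 (triv) on {r^2, r^4} = 1.

Justification: D_6 has order 2*6 = 12 with 6 conjugacy classes, hence 6 irreducibles. Sum of squared dims 1 + 1 + 1 + 1 + 4 + 4 = 12 = |G|. Linear characters come from the abelianisation; the 2-dimensional irreps have character r^k -> 2*cos(2*pi*j*k/6), reflections -> 0.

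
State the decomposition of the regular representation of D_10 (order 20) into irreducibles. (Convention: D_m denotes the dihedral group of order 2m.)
Each irreducible V_i of dimension d_i appears with multiplicity d_i, i.e. rho_reg = (direct sum over all irreducibles V_i) d_i V_i. The irreducible dimensions for D_10 are 1, 1, 1, 1, 2, 2, 2, 2: 4 irreducibles of dimension 1, each with multiplicity 1; 4 irreducibles of dimension 2, each with multiplicity 2. Total dimension 4*1*1 + 4*2*2 = 20 = |G|.

Reasoning: General theorem: in the regular representation of a finite group G, each irreducible appears with multiplicity equal to its dimension. Check: dim(rho_reg) = sum d_i^2 = 1 + 1 + 1 + 1 + 4 + 4 + 4 + 4 = 20 = |G|.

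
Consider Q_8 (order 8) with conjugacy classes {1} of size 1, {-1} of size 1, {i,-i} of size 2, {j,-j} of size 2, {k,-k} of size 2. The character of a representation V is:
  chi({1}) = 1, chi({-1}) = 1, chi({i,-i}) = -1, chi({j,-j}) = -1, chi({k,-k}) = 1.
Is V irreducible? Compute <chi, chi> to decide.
Irreducible: <chi, chi> = 1.

Solution. <chi, chi> = (1/|G|) sum_C |C| * |chi(C)|^2 = (1/8)[1*|1|^2 + 1*|1|^2 + 2*|-1|^2 + 2*|-1|^2 + 2*|1|^2]
  = (1/8)[(1) + (1) + (2) + (2) + (2)] = 8/8 = 1.
A character is irreducible iff <chi, chi> = 1, so this representation is irreducible.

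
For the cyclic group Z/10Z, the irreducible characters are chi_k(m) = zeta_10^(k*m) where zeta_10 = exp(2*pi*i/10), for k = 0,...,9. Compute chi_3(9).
chi_3(9) = zeta_10^27 = exp(-3*I*pi/5)

Details: chi_3(9) = zeta_10^(3*9) = zeta_10^27. Since zeta_10^10 = 1, this equals zeta_10^7 = exp(2*pi*i*7/10) = exp(-3*I*pi/5).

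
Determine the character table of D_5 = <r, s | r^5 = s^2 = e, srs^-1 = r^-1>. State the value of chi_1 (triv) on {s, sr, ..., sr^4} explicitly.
Conjugacy classes: {e} of size 1, {r^1, r^4} of size 2, {r^2, r^3} of size 2, {s, sr, ..., sr^4} of size 5.
Character table:
  irrep \ class              {e} (size 1)  {r^1, r^4} (size 2)  {r^2, r^3} (size 2)  {s, sr, ..., sr^4} (size 5)
  chi_1 (triv)               1             1                    1                    1                          
  chi_2 (sign: r->1, s->-1)  1             1                    1                    -1                         
  chi_3 (2d, j=1)            2             -1/2 + sqrt(5)/2     -sqrt(5)/2 - 1/2     0                          
  chi_4 (2d, j=2)            2             -sqrt(5)/2 - 1/2     -1/2 + sqrt(5)/2     0                          

Spot check: chi_1 (triv) on {s, sr, ..., sr^4} = 1.

Why: D_5 has order 2*5 = 10 with 4 conjugacy classes, hence 4 irreducibles. Sum of squared dims 1 + 1 + 4 + 4 = 10 = |G|. Linear characters come from the abelianisation; the 2-dimensional irreps have character r^k -> 2*cos(2*pi*j*k/5), reflections -> 0.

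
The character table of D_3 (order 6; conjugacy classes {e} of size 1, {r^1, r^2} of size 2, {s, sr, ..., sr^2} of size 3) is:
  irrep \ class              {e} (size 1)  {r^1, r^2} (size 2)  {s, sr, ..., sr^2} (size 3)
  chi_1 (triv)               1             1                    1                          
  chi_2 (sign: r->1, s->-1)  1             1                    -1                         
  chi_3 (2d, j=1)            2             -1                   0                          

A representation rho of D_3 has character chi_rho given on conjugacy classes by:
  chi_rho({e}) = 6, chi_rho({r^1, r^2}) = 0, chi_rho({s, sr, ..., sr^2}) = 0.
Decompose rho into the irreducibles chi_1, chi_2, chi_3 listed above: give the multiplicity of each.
Multiplicities: chi_1: 1, chi_2: 1, chi_3: 2.

Details: Use <chi_rho, chi> = (1/|G|) sum_C |C| * chi_rho(C) * conj(chi(C)) with |G| = 6 for each irreducible chi in the table:
  <chi_rho, chi_1> = (1/6)[1*(6)*conj(1) + 2*(0)*conj(1) + 3*(0)*conj(1)]
      = (1/6)[(6) + (0) + (0)] = 6/6 = 1
  <chi_rho, chi_2> = (1/6)[1*(6)*conj(1) + 2*(0)*conj(1) + 3*(0)*conj(-1)]
      = (1/6)[(6) + (0) + (0)] = 6/6 = 1
  <chi_rho, chi_3> = (1/6)[1*(6)*conj(2) + 2*(0)*conj(-1) + 3*(0)*conj(0)]
      = (1/6)[(12) + (0) + (0)] = 12/6 = 2
Dimension check: dim(rho) = sum (mult * dim) = 1*1 + 1*1 + 2*2 = 6 = chi_rho(e) = 6.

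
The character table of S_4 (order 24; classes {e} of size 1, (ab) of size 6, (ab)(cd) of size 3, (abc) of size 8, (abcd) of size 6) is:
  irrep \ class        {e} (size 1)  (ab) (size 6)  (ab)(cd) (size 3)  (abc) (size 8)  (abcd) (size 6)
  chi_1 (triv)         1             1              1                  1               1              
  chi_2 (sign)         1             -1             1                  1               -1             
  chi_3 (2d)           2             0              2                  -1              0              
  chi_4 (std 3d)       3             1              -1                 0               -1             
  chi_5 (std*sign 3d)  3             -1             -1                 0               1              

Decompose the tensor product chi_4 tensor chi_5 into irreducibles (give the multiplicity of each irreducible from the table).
chi_4 tensor chi_5 = chi_2 + chi_3 + chi_4 + chi_5 (all other irreducibles have multiplicity 0).

Details: The character of a tensor product is the pointwise product (chi_4 * chi_5)(C) = chi_4(C) * chi_5(C):
  {e}: (3)*(3), (ab): (1)*(-1), (ab)(cd): (-1)*(-1), (abc): (0)*(0), (abcd): (-1)*(1)
so (chi_4 * chi_5) takes values
  {e} -> 9, (ab) -> -1, (ab)(cd) -> 1, (abc) -> 0, (abcd) -> -1.
Now take the inner product of this character with each irreducible chi from the table, <chi_4*chi_5, chi> = (1/24) sum_C |C| (chi_4*chi_5)(C) conj(chi(C)):
  <chi_4*chi_5, chi_1> = (1/24)[1*(9)*conj(1) + 6*(-1)*conj(1) + 3*(1)*conj(1) + 8*(0)*conj(1) + 6*(-1)*conj(1)]
      = (1/24)[(9) + (-6) + (3) + (0) + (-6)] = 0/24 = 0
  <chi_4*chi_5, chi_2> = (1/24)[1*(9)*conj(1) + 6*(-1)*conj(-1) + 3*(1)*conj(1) + 8*(0)*conj(1) + 6*(-1)*conj(-1)]
      = (1/24)[(9) + (6) + (3) + (0) + (6)] = 24/24 = 1
  <chi_4*chi_5, chi_3> = (1/24)[1*(9)*conj(2) + 6*(-1)*conj(0) + 3*(1)*conj(2) + 8*(0)*conj(-1) + 6*(-1)*conj(0)]
      = (1/24)[(18) + (0) + (6) + (0) + (0)] = 24/24 = 1
  <chi_4*chi_5, chi_4> = (1/24)[1*(9)*conj(3) + 6*(-1)*conj(1) + 3*(1)*conj(-1) + 8*(0)*conj(0) + 6*(-1)*conj(-1)]
      = (1/24)[(27) + (-6) + (-3) + (0) + (6)] = 24/24 = 1
  <chi_4*chi_5, chi_5> = (1/24)[1*(9)*conj(3) + 6*(-1)*conj(-1) + 3*(1)*conj(-1) + 8*(0)*conj(0) + 6*(-1)*conj(1)]
      = (1/24)[(27) + (6) + (-3) + (0) + (-6)] = 24/24 = 1
Hence the multiplicities are chi_2: 1, chi_3: 1, chi_4: 1, chi_5: 1. Dimension check: dim(chi_4)*dim(chi_5) = 3*3 = 9 and sum (mult * dim) = 1*1 + 1*2 + 1*3 + 1*3 = 9.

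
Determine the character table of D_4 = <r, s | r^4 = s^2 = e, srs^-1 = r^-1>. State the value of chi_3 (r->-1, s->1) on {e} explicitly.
Conjugacy classes: {e} of size 1, {r^2} of size 1, {r^1, r^3} of size 2, {s, sr^2, ...} of size 2, {sr, sr^3, ...} of size 2.
Character table:
  irrep \ class              {e} (size 1)  {r^2} (size 1)  {r^1, r^3} (size 2)  {s, sr^2, ...} (size 2)  {sr, sr^3, ...} (size 2)
  chi_1 (triv)               1             1               1                    1                        1                       
  chi_2 (sign: r->1, s->-1)  1             1               1                    -1                       -1                      
  chi_3 (r->-1, s->1)        1             1               -1                   1                        -1                      
  chi_4 (r->-1, s->-1)       1             1               -1                   -1                       1                       
  chi_5 (2d, j=1)            2             -2              0                    0                        0                       

Spot check: chi_3 (r->-1, s->1) on {e} = 1.

D_4 has order 2*4 = 8 with 5 conjugacy classes, hence 5 irreducibles. Sum of squared dims 1 + 1 + 1 + 1 + 4 = 8 = |G|. Linear characters come from the abelianisation; the 2-dimensional irreps have character r^k -> 2*cos(2*pi*j*k/4), reflections -> 0.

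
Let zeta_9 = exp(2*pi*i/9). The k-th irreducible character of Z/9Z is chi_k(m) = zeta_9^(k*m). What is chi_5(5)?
chi_5(5) = zeta_9^25 = exp(-4*I*pi/9)

Reasoning: chi_5(5) = zeta_9^(5*5) = zeta_9^25. Since zeta_9^9 = 1, this equals zeta_9^7 = exp(2*pi*i*7/9) = exp(-4*I*pi/9).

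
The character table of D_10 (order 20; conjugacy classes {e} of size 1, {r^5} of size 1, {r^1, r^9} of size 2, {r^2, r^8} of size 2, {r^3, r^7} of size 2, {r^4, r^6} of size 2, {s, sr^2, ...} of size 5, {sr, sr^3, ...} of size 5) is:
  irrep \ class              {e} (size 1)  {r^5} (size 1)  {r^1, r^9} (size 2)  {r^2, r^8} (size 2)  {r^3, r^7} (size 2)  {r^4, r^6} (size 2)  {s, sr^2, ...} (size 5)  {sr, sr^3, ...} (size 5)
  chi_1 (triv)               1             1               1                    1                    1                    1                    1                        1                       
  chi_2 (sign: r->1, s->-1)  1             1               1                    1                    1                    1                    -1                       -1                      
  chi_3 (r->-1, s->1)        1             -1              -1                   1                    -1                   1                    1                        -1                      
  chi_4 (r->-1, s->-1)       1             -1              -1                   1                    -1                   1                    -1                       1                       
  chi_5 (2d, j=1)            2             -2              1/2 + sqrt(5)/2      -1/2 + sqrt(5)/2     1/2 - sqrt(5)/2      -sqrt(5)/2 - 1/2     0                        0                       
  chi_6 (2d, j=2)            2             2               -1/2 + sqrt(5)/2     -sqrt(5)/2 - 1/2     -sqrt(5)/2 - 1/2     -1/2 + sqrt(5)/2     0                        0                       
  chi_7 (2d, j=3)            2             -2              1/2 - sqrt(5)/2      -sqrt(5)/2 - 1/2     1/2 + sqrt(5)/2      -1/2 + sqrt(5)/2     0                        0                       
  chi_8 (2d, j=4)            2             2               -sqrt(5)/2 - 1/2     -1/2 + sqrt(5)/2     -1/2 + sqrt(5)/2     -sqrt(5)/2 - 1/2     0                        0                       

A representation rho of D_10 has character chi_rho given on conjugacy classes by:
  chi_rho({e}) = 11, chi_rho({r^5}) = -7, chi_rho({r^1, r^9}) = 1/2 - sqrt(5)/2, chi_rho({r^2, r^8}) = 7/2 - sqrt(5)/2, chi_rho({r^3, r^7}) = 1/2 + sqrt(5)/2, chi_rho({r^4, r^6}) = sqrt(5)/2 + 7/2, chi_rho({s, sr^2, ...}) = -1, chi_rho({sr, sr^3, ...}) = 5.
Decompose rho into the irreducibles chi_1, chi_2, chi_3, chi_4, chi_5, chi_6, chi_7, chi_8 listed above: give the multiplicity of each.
Multiplicities: chi_1: 2, chi_2: 0, chi_3: 0, chi_4: 3, chi_5: 1, chi_6: 0, chi_7: 2, chi_8: 0.

Details: Use <chi_rho, chi> = (1/|G|) sum_C |C| * chi_rho(C) * conj(chi(C)) with |G| = 20 for each irreducible chi in the table:
  <chi_rho, chi_1> = (1/20)[1*(11)*conj(1) + 1*(-7)*conj(1) + 2*(1/2 - sqrt(5)/2)*conj(1) + 2*(7/2 - sqrt(5)/2)*conj(1) + 2*(1/2 + sqrt(5)/2)*conj(1) + 2*(sqrt(5)/2 + 7/2)*conj(1) + 5*(-1)*conj(1) + 5*(5)*conj(1)]
      = (1/20)[(11) + (-7) + (1 - sqrt(5)) + (7 - sqrt(5)) + (1 + sqrt(5)) + (sqrt(5) + 7) + (-5) + (25)] = 40/20 = 2
  <chi_rho, chi_2> = (1/20)[1*(11)*conj(1) + 1*(-7)*conj(1) + 2*(1/2 - sqrt(5)/2)*conj(1) + 2*(7/2 - sqrt(5)/2)*conj(1) + 2*(1/2 + sqrt(5)/2)*conj(1) + 2*(sqrt(5)/2 + 7/2)*conj(1) + 5*(-1)*conj(-1) + 5*(5)*conj(-1)]
      = (1/20)[(11) + (-7) + (1 - sqrt(5)) + (7 - sqrt(5)) + (1 + sqrt(5)) + (sqrt(5) + 7) + (5) + (-25)] = 0/20 = 0
  <chi_rho, chi_3> = (1/20)[1*(11)*conj(1) + 1*(-7)*conj(-1) + 2*(1/2 - sqrt(5)/2)*conj(-1) + 2*(7/2 - sqrt(5)/2)*conj(1) + 2*(1/2 + sqrt(5)/2)*conj(-1) + 2*(sqrt(5)/2 + 7/2)*conj(1) + 5*(-1)*conj(1) + 5*(5)*conj(-1)]
      = (1/20)[(11) + (7) + (-1 + sqrt(5)) + (7 - sqrt(5)) + (-sqrt(5) - 1) + (sqrt(5) + 7) + (-5) + (-25)] = 0/20 = 0
  <chi_rho, chi_4> = (1/20)[1*(11)*conj(1) + 1*(-7)*conj(-1) + 2*(1/2 - sqrt(5)/2)*conj(-1) + 2*(7/2 - sqrt(5)/2)*conj(1) + 2*(1/2 + sqrt(5)/2)*conj(-1) + 2*(sqrt(5)/2 + 7/2)*conj(1) + 5*(-1)*conj(-1) + 5*(5)*conj(1)]
      = (1/20)[(11) + (7) + (-1 + sqrt(5)) + (7 - sqrt(5)) + (-sqrt(5) - 1) + (sqrt(5) + 7) + (5) + (25)] = 60/20 = 3
  <chi_rho, chi_5> = (1/20)[1*(11)*conj(2) + 1*(-7)*conj(-2) + 2*(1/2 - sqrt(5)/2)*conj(1/2 + sqrt(5)/2) + 2*(7/2 - sqrt(5)/2)*conj(-1/2 + sqrt(5)/2) + 2*(1/2 + sqrt(5)/2)*conj(1/2 - sqrt(5)/2) + 2*(sqrt(5)/2 + 7/2)*conj(-sqrt(5)/2 - 1/2) + 5*(-1)*conj(0) + 5*(5)*conj(0)]
      = (1/20)[(22) + (14) + (-2) + (-6 + 4*sqrt(5)) + (-2) + (-4*sqrt(5) - 6) + (0) + (0)] = 20/20 = 1
  <chi_rho, chi_6> = (1/20)[1*(11)*conj(2) + 1*(-7)*conj(2) + 2*(1/2 - sqrt(5)/2)*conj(-1/2 + sqrt(5)/2) + 2*(7/2 - sqrt(5)/2)*conj(-sqrt(5)/2 - 1/2) + 2*(1/2 + sqrt(5)/2)*conj(-sqrt(5)/2 - 1/2) + 2*(sqrt(5)/2 + 7/2)*conj(-1/2 + sqrt(5)/2) + 5*(-1)*conj(0) + 5*(5)*conj(0)]
      = (1/20)[(22) + (-14) + (-3 + sqrt(5)) + (-3*sqrt(5) - 1) + (-3 - sqrt(5)) + (-1 + 3*sqrt(5)) + (0) + (0)] = 0/20 = 0
  <chi_rho, chi_7> = (1/20)[1*(11)*conj(2) + 1*(-7)*conj(-2) + 2*(1/2 - sqrt(5)/2)*conj(1/2 - sqrt(5)/2) + 2*(7/2 - sqrt(5)/2)*conj(-sqrt(5)/2 - 1/2) + 2*(1/2 + sqrt(5)/2)*conj(1/2 + sqrt(5)/2) + 2*(sqrt(5)/2 + 7/2)*conj(-1/2 + sqrt(5)/2) + 5*(-1)*conj(0) + 5*(5)*conj(0)]
      = (1/20)[(22) + (14) + (3 - sqrt(5)) + (-3*sqrt(5) - 1) + (sqrt(5) + 3) + (-1 + 3*sqrt(5)) + (0) + (0)] = 40/20 = 2
  <chi_rho, chi_8> = (1/20)[1*(11)*conj(2) + 1*(-7)*conj(2) + 2*(1/2 - sqrt(5)/2)*conj(-sqrt(5)/2 - 1/2) + 2*(7/2 - sqrt(5)/2)*conj(-1/2 + sqrt(5)/2) + 2*(1/2 + sqrt(5)/2)*conj(-1/2 + sqrt(5)/2) + 2*(sqrt(5)/2 + 7/2)*conj(-sqrt(5)/2 - 1/2) + 5*(-1)*conj(0) + 5*(5)*conj(0)]
      = (1/20)[(22) + (-14) + (2) + (-6 + 4*sqrt(5)) + (2) + (-4*sqrt(5) - 6) + (0) + (0)] = 0/20 = 0
Dimension check: dim(rho) = sum (mult * dim) = 2*1 + 0*1 + 0*1 + 3*1 + 1*2 + 0*2 + 2*2 + 0*2 = 11 = chi_rho(e) = 11.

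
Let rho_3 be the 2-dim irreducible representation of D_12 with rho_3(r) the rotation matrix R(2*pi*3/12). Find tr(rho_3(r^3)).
chi_{rho_3}(r^3) = 2*cos(2*pi*3*3/12) = 0

Derivation: rho_3(r^3) is rotation by angle 2*pi*3*3/12, whose trace is 2*cos(2*pi*3*3/12) = 0.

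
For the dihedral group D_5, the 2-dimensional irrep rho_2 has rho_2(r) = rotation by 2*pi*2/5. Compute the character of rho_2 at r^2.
chi_{rho_2}(r^2) = 2*cos(2*pi*2*2/5) = -1/2 + sqrt(5)/2

Justification: rho_2(r^2) is rotation by angle 2*pi*2*2/5, whose trace is 2*cos(2*pi*2*2/5) = -1/2 + sqrt(5)/2.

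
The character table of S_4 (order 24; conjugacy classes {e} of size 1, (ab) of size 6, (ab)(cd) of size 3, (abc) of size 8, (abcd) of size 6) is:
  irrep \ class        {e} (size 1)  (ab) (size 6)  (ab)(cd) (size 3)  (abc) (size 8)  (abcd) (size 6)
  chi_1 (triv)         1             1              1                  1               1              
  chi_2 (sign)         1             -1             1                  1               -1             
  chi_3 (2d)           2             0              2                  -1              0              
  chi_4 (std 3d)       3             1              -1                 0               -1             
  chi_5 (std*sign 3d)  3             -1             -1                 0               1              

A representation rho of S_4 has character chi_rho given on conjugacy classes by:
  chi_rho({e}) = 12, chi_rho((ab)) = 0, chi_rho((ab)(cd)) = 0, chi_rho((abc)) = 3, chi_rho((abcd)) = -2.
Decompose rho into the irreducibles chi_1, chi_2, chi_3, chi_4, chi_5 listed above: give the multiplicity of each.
Multiplicities: chi_1: 1, chi_2: 2, chi_3: 0, chi_4: 2, chi_5: 1.

Details: Use <chi_rho, chi> = (1/|G|) sum_C |C| * chi_rho(C) * conj(chi(C)) with |G| = 24 for each irreducible chi in the table:
  <chi_rho, chi_1> = (1/24)[1*(12)*conj(1) + 6*(0)*conj(1) + 3*(0)*conj(1) + 8*(3)*conj(1) + 6*(-2)*conj(1)]
      = (1/24)[(12) + (0) + (0) + (24) + (-12)] = 24/24 = 1
  <chi_rho, chi_2> = (1/24)[1*(12)*conj(1) + 6*(0)*conj(-1) + 3*(0)*conj(1) + 8*(3)*conj(1) + 6*(-2)*conj(-1)]
      = (1/24)[(12) + (0) + (0) + (24) + (12)] = 48/24 = 2
  <chi_rho, chi_3> = (1/24)[1*(12)*conj(2) + 6*(0)*conj(0) + 3*(0)*conj(2) + 8*(3)*conj(-1) + 6*(-2)*conj(0)]
      = (1/24)[(24) + (0) + (0) + (-24) + (0)] = 0/24 = 0
  <chi_rho, chi_4> = (1/24)[1*(12)*conj(3) + 6*(0)*conj(1) + 3*(0)*conj(-1) + 8*(3)*conj(0) + 6*(-2)*conj(-1)]
      = (1/24)[(36) + (0) + (0) + (0) + (12)] = 48/24 = 2
  <chi_rho, chi_5> = (1/24)[1*(12)*conj(3) + 6*(0)*conj(-1) + 3*(0)*conj(-1) + 8*(3)*conj(0) + 6*(-2)*conj(1)]
      = (1/24)[(36) + (0) + (0) + (0) + (-12)] = 24/24 = 1
Dimension check: dim(rho) = sum (mult * dim) = 1*1 + 2*1 + 0*2 + 2*3 + 1*3 = 12 = chi_rho(e) = 12.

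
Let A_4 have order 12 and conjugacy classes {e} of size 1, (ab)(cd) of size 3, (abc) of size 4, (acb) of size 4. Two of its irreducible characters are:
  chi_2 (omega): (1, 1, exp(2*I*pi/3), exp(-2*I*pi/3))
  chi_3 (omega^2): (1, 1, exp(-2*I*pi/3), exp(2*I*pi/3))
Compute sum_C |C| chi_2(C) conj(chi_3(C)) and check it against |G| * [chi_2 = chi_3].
Sum = 0; so <chi_2, chi_3> = 0 (distinct irreducibles are orthogonal).

Justification: Compute term by term over conjugacy classes (|C| * chi_2(C) * conj(chi_3(C))):
  1*(1)*conj(1) + 3*(1)*conj(1) + 4*(exp(2*I*pi/3))*conj(exp(-2*I*pi/3)) + 4*(exp(-2*I*pi/3))*conj(exp(2*I*pi/3))
  = (1) + (3) + (4*exp(-2*I*pi/3)) + (4*exp(2*I*pi/3))
  = 0.
(Exp terms are combined using exp(i*s)*conj(exp(i*t)) = exp(i*(s-t)), and sums of them are collapsed using the identity that for every m > 1 the m distinct m-th roots of unity sum to 0, e.g. 1 + exp(2*I*pi/3) + exp(-2*I*pi/3) = 0.)
Dividing by |G| = 12 gives 0/12 = 0, matching the row-orthogonality relation <chi_2, chi_3> = [chi_2 = chi_3].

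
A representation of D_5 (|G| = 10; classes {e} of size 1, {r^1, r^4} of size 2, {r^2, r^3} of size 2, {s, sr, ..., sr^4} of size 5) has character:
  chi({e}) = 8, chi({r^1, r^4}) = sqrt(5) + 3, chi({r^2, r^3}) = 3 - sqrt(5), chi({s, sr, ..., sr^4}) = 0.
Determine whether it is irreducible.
Not irreducible (reducible): <chi, chi> = 12 > 1.

Working: <chi, chi> = (1/|G|) sum_C |C| * |chi(C)|^2 = (1/10)[1*|8|^2 + 2*|sqrt(5) + 3|^2 + 2*|3 - sqrt(5)|^2 + 5*|0|^2]
  = (1/10)[(64) + (12*sqrt(5) + 28) + (28 - 12*sqrt(5)) + (0)] = 120/10 = 12.
A character is irreducible iff <chi, chi> = 1, so this representation is reducible.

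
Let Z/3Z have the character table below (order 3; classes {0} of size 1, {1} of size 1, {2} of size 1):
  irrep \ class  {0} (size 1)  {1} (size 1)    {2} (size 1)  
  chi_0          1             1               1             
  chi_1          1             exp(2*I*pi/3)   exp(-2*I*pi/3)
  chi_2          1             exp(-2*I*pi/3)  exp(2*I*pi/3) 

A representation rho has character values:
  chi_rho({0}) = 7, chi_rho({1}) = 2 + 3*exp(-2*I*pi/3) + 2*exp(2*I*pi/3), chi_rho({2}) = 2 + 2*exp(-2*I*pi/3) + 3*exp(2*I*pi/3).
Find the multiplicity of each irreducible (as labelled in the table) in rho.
Multiplicities: chi_0: 2, chi_1: 2, chi_2: 3.

Solution. Use <chi_rho, chi> = (1/|G|) sum_C |C| * chi_rho(C) * conj(chi(C)) with |G| = 3 for each irreducible chi in the table:
  <chi_rho, chi_0> = (1/3)[1*(7)*conj(1) + 1*(2 + 3*exp(-2*I*pi/3) + 2*exp(2*I*pi/3))*conj(1) + 1*(2 + 2*exp(-2*I*pi/3) + 3*exp(2*I*pi/3))*conj(1)]
      = (1/3)[(7) + (2 + 3*exp(-2*I*pi/3) + 2*exp(2*I*pi/3)) + (2 + 2*exp(-2*I*pi/3) + 3*exp(2*I*pi/3))] = 6/3 = 2
  <chi_rho, chi_1> = (1/3)[1*(7)*conj(1) + 1*(2 + 3*exp(-2*I*pi/3) + 2*exp(2*I*pi/3))*conj(exp(2*I*pi/3)) + 1*(2 + 2*exp(-2*I*pi/3) + 3*exp(2*I*pi/3))*conj(exp(-2*I*pi/3))]
      = (1/3)[(7) + (2 + 2*exp(-2*I*pi/3) + 3*exp(2*I*pi/3)) + (2 + 3*exp(-2*I*pi/3) + 2*exp(2*I*pi/3))] = 6/3 = 2
  <chi_rho, chi_2> = (1/3)[1*(7)*conj(1) + 1*(2 + 3*exp(-2*I*pi/3) + 2*exp(2*I*pi/3))*conj(exp(-2*I*pi/3)) + 1*(2 + 2*exp(-2*I*pi/3) + 3*exp(2*I*pi/3))*conj(exp(2*I*pi/3))]
      = (1/3)[(7) + (1) + (1)] = 9/3 = 3
(Exp terms are combined using exp(i*s)*conj(exp(i*t)) = exp(i*(s-t)), and sums of them are collapsed using the identity that for every m > 1 the m distinct m-th roots of unity sum to 0, e.g. 1 + exp(2*I*pi/3) + exp(-2*I*pi/3) = 0.)
Dimension check: dim(rho) = sum (mult * dim) = 2*1 + 2*1 + 3*1 = 7 = chi_rho(e) = 7.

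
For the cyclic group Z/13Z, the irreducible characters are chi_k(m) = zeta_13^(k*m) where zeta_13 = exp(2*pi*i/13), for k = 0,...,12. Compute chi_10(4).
chi_10(4) = zeta_13^40 = exp(2*I*pi/13)

Why: chi_10(4) = zeta_13^(10*4) = zeta_13^40. Since zeta_13^13 = 1, this equals zeta_13^1 = exp(2*pi*i*1/13) = exp(2*I*pi/13).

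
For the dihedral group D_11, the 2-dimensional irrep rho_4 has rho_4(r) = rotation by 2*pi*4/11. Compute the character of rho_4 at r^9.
chi_{rho_4}(r^9) = 2*cos(2*pi*4*9/11) = -2*cos(5*pi/11)

Solution. rho_4(r^9) is rotation by angle 2*pi*4*9/11, whose trace is 2*cos(2*pi*4*9/11) = -2*cos(5*pi/11).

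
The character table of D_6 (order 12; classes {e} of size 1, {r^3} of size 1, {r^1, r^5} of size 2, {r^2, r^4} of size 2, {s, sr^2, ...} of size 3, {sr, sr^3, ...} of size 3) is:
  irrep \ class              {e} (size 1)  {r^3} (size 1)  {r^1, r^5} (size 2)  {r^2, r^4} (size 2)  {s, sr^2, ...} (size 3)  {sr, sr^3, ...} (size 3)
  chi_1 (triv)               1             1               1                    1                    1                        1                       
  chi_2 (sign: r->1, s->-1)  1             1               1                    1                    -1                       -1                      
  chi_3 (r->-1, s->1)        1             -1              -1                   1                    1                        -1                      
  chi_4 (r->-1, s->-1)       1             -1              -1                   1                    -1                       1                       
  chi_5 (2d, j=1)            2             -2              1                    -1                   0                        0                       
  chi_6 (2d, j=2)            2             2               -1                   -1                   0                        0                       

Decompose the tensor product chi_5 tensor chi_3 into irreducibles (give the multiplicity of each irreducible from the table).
chi_5 tensor chi_3 = chi_6 (all other irreducibles have multiplicity 0).

Argument: The character of a tensor product is the pointwise product (chi_5 * chi_3)(C) = chi_5(C) * chi_3(C):
  {e}: (2)*(1), {r^3}: (-2)*(-1), {r^1, r^5}: (1)*(-1), {r^2, r^4}: (-1)*(1), {s, sr^2, ...}: (0)*(1), {sr, sr^3, ...}: (0)*(-1)
so (chi_5 * chi_3) takes values
  {e} -> 2, {r^3} -> 2, {r^1, r^5} -> -1, {r^2, r^4} -> -1, {s, sr^2, ...} -> 0, {sr, sr^3, ...} -> 0.
Now take the inner product of this character with each irreducible chi from the table, <chi_5*chi_3, chi> = (1/12) sum_C |C| (chi_5*chi_3)(C) conj(chi(C)):
  <chi_5*chi_3, chi_1> = (1/12)[1*(2)*conj(1) + 1*(2)*conj(1) + 2*(-1)*conj(1) + 2*(-1)*conj(1) + 3*(0)*conj(1) + 3*(0)*conj(1)]
      = (1/12)[(2) + (2) + (-2) + (-2) + (0) + (0)] = 0/12 = 0
  <chi_5*chi_3, chi_2> = (1/12)[1*(2)*conj(1) + 1*(2)*conj(1) + 2*(-1)*conj(1) + 2*(-1)*conj(1) + 3*(0)*conj(-1) + 3*(0)*conj(-1)]
      = (1/12)[(2) + (2) + (-2) + (-2) + (0) + (0)] = 0/12 = 0
  <chi_5*chi_3, chi_3> = (1/12)[1*(2)*conj(1) + 1*(2)*conj(-1) + 2*(-1)*conj(-1) + 2*(-1)*conj(1) + 3*(0)*conj(1) + 3*(0)*conj(-1)]
      = (1/12)[(2) + (-2) + (2) + (-2) + (0) + (0)] = 0/12 = 0
  <chi_5*chi_3, chi_4> = (1/12)[1*(2)*conj(1) + 1*(2)*conj(-1) + 2*(-1)*conj(-1) + 2*(-1)*conj(1) + 3*(0)*conj(-1) + 3*(0)*conj(1)]
      = (1/12)[(2) + (-2) + (2) + (-2) + (0) + (0)] = 0/12 = 0
  <chi_5*chi_3, chi_5> = (1/12)[1*(2)*conj(2) + 1*(2)*conj(-2) + 2*(-1)*conj(1) + 2*(-1)*conj(-1) + 3*(0)*conj(0) + 3*(0)*conj(0)]
      = (1/12)[(4) + (-4) + (-2) + (2) + (0) + (0)] = 0/12 = 0
  <chi_5*chi_3, chi_6> = (1/12)[1*(2)*conj(2) + 1*(2)*conj(2) + 2*(-1)*conj(-1) + 2*(-1)*conj(-1) + 3*(0)*conj(0) + 3*(0)*conj(0)]
      = (1/12)[(4) + (4) + (2) + (2) + (0) + (0)] = 12/12 = 1
Hence the multiplicities are chi_6: 1. Dimension check: dim(chi_5)*dim(chi_3) = 2*1 = 2 and sum (mult * dim) = 1*2 = 2.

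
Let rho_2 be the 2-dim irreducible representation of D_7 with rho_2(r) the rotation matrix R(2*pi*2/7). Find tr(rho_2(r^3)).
chi_{rho_2}(r^3) = 2*cos(2*pi*2*3/7) = 2*cos(2*pi/7)

rho_2(r^3) is rotation by angle 2*pi*2*3/7, whose trace is 2*cos(2*pi*2*3/7) = 2*cos(2*pi/7).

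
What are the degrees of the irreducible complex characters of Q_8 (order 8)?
Dimensions: 1, 1, 1, 1, 2

Details: There are 5 irreducibles (= number of conjugacy classes). Their dimensions d_i satisfy sum d_i^2 = |G| = 8: 1 + 1 + 1 + 1 + 4 = 8.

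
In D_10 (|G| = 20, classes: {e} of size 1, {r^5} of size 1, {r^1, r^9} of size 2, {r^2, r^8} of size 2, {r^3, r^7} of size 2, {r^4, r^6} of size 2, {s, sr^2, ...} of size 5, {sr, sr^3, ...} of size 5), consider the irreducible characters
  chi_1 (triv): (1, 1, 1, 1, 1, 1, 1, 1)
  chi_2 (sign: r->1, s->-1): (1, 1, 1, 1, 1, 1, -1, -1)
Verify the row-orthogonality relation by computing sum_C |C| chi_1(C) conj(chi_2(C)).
Sum = 0; so <chi_1, chi_2> = 0 (distinct irreducibles are orthogonal).

Solution. Compute term by term over conjugacy classes (|C| * chi_1(C) * conj(chi_2(C))):
  1*(1)*conj(1) + 1*(1)*conj(1) + 2*(1)*conj(1) + 2*(1)*conj(1) + 2*(1)*conj(1) + 2*(1)*conj(1) + 5*(1)*conj(-1) + 5*(1)*conj(-1)
  = (1) + (1) + (2) + (2) + (2) + (2) + (-5) + (-5)
  = 0.
Dividing by |G| = 20 gives 0/20 = 0, matching the row-orthogonality relation <chi_1, chi_2> = [chi_1 = chi_2].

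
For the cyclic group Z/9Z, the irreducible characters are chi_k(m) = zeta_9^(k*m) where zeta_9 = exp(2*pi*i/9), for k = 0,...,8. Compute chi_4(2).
chi_4(2) = zeta_9^8 = exp(-2*I*pi/9)

Details: chi_4(2) = zeta_9^(4*2) = zeta_9^8. Since zeta_9^9 = 1, this equals zeta_9^8 = exp(2*pi*i*8/9) = exp(-2*I*pi/9).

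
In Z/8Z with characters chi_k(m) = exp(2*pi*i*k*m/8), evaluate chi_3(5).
chi_3(5) = zeta_8^15 = exp(-I*pi/4)

Solution. chi_3(5) = zeta_8^(3*5) = zeta_8^15. Since zeta_8^8 = 1, this equals zeta_8^7 = exp(2*pi*i*7/8) = exp(-I*pi/4).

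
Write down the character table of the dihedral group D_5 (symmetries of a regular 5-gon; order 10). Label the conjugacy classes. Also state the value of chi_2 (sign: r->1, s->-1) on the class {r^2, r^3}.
Conjugacy classes: {e} of size 1, {r^1, r^4} of size 2, {r^2, r^3} of size 2, {s, sr, ..., sr^4} of size 5.
Character table:
  irrep \ class              {e} (size 1)  {r^1, r^4} (size 2)  {r^2, r^3} (size 2)  {s, sr, ..., sr^4} (size 5)
  chi_1 (triv)               1             1                    1                    1                          
  chi_2 (sign: r->1, s->-1)  1             1                    1                    -1                         
  chi_3 (2d, j=1)            2             -1/2 + sqrt(5)/2     -sqrt(5)/2 - 1/2     0                          
  chi_4 (2d, j=2)            2             -sqrt(5)/2 - 1/2     -1/2 + sqrt(5)/2     0                          

Spot check: chi_2 (sign: r->1, s->-1) on {r^2, r^3} = 1.

Derivation: D_5 has order 2*5 = 10 with 4 conjugacy classes, hence 4 irreducibles. Sum of squared dims 1 + 1 + 4 + 4 = 10 = |G|. Linear characters come from the abelianisation; the 2-dimensional irreps have character r^k -> 2*cos(2*pi*j*k/5), reflections -> 0.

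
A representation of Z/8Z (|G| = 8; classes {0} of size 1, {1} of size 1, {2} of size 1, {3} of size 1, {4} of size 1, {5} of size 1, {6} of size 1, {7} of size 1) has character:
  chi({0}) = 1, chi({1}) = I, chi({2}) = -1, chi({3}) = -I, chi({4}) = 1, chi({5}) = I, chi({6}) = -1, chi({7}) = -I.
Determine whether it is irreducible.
Irreducible: <chi, chi> = 1.

Explanation: <chi, chi> = (1/|G|) sum_C |C| * |chi(C)|^2 = (1/8)[1*|1|^2 + 1*|I|^2 + 1*|-1|^2 + 1*|-I|^2 + 1*|1|^2 + 1*|I|^2 + 1*|-1|^2 + 1*|-I|^2]
  = (1/8)[(1) + (1) + (1) + (1) + (1) + (1) + (1) + (1)] = 8/8 = 1.
(Exp terms are combined using exp(i*s)*conj(exp(i*t)) = exp(i*(s-t)), and sums of them are collapsed using the identity that for every m > 1 the m distinct m-th roots of unity sum to 0, e.g. 1 + exp(2*I*pi/3) + exp(-2*I*pi/3) = 0.)
A character is irreducible iff <chi, chi> = 1, so this representation is irreducible.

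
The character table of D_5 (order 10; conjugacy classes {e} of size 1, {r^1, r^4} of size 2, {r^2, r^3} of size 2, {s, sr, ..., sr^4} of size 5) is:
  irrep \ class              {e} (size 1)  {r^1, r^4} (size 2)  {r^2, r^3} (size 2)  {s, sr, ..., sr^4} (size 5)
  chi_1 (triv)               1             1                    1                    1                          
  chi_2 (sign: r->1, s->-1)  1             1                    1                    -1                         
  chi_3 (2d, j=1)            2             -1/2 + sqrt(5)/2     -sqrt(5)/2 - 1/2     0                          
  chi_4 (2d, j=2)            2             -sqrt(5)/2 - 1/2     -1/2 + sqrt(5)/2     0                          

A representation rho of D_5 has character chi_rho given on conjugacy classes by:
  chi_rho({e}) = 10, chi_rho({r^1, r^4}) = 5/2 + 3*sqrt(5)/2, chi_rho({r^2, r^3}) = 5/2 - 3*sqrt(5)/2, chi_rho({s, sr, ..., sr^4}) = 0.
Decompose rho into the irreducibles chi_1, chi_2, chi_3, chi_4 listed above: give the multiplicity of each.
Multiplicities: chi_1: 2, chi_2: 2, chi_3: 3, chi_4: 0.

Explanation: Use <chi_rho, chi> = (1/|G|) sum_C |C| * chi_rho(C) * conj(chi(C)) with |G| = 10 for each irreducible chi in the table:
  <chi_rho, chi_1> = (1/10)[1*(10)*conj(1) + 2*(5/2 + 3*sqrt(5)/2)*conj(1) + 2*(5/2 - 3*sqrt(5)/2)*conj(1) + 5*(0)*conj(1)]
      = (1/10)[(10) + (5 + 3*sqrt(5)) + (5 - 3*sqrt(5)) + (0)] = 20/10 = 2
  <chi_rho, chi_2> = (1/10)[1*(10)*conj(1) + 2*(5/2 + 3*sqrt(5)/2)*conj(1) + 2*(5/2 - 3*sqrt(5)/2)*conj(1) + 5*(0)*conj(-1)]
      = (1/10)[(10) + (5 + 3*sqrt(5)) + (5 - 3*sqrt(5)) + (0)] = 20/10 = 2
  <chi_rho, chi_3> = (1/10)[1*(10)*conj(2) + 2*(5/2 + 3*sqrt(5)/2)*conj(-1/2 + sqrt(5)/2) + 2*(5/2 - 3*sqrt(5)/2)*conj(-sqrt(5)/2 - 1/2) + 5*(0)*conj(0)]
      = (1/10)[(20) + (sqrt(5) + 5) + (5 - sqrt(5)) + (0)] = 30/10 = 3
  <chi_rho, chi_4> = (1/10)[1*(10)*conj(2) + 2*(5/2 + 3*sqrt(5)/2)*conj(-sqrt(5)/2 - 1/2) + 2*(5/2 - 3*sqrt(5)/2)*conj(-1/2 + sqrt(5)/2) + 5*(0)*conj(0)]
      = (1/10)[(20) + (-10 - 4*sqrt(5)) + (-10 + 4*sqrt(5)) + (0)] = 0/10 = 0
Dimension check: dim(rho) = sum (mult * dim) = 2*1 + 2*1 + 3*2 + 0*2 = 10 = chi_rho(e) = 10.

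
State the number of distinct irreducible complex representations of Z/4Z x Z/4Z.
16

Why: The number of irreducible complex representations of a finite group equals its number of conjugacy classes. Z/4Z x Z/4Z is abelian of order 16, so every element is its own conjugacy class: 16 classes, so Z/4Z x Z/4Z (order 16) has exactly 16 irreducible complex representations.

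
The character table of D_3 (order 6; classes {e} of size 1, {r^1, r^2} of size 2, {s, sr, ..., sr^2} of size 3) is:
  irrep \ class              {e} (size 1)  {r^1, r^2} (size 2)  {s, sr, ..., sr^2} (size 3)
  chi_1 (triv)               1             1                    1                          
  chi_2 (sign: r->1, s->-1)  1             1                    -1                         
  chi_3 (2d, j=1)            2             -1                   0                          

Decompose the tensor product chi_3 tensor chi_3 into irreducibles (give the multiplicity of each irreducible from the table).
chi_3 tensor chi_3 = chi_1 + chi_2 + chi_3 (all other irreducibles have multiplicity 0).

Solution. The character of a tensor product is the pointwise product (chi_3 * chi_3)(C) = chi_3(C) * chi_3(C):
  {e}: (2)*(2), {r^1, r^2}: (-1)*(-1), {s, sr, ..., sr^2}: (0)*(0)
so (chi_3 * chi_3) takes values
  {e} -> 4, {r^1, r^2} -> 1, {s, sr, ..., sr^2} -> 0.
Now take the inner product of this character with each irreducible chi from the table, <chi_3*chi_3, chi> = (1/6) sum_C |C| (chi_3*chi_3)(C) conj(chi(C)):
  <chi_3*chi_3, chi_1> = (1/6)[1*(4)*conj(1) + 2*(1)*conj(1) + 3*(0)*conj(1)]
      = (1/6)[(4) + (2) + (0)] = 6/6 = 1
  <chi_3*chi_3, chi_2> = (1/6)[1*(4)*conj(1) + 2*(1)*conj(1) + 3*(0)*conj(-1)]
      = (1/6)[(4) + (2) + (0)] = 6/6 = 1
  <chi_3*chi_3, chi_3> = (1/6)[1*(4)*conj(2) + 2*(1)*conj(-1) + 3*(0)*conj(0)]
      = (1/6)[(8) + (-2) + (0)] = 6/6 = 1
Hence the multiplicities are chi_1: 1, chi_2: 1, chi_3: 1. Dimension check: dim(chi_3)*dim(chi_3) = 2*2 = 4 and sum (mult * dim) = 1*1 + 1*1 + 1*2 = 4.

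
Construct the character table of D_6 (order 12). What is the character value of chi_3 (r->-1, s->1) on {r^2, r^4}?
Conjugacy classes: {e} of size 1, {r^3} of size 1, {r^1, r^5} of size 2, {r^2, r^4} of size 2, {s, sr^2, ...} of size 3, {sr, sr^3, ...} of size 3.
Character table:
  irrep \ class              {e} (size 1)  {r^3} (size 1)  {r^1, r^5} (size 2)  {r^2, r^4} (size 2)  {s, sr^2, ...} (size 3)  {sr, sr^3, ...} (size 3)
  chi_1 (triv)               1             1               1                    1                    1                        1                       
  chi_2 (sign: r->1, s->-1)  1             1               1                    1                    -1                       -1                      
  chi_3 (r->-1, s->1)        1             -1              -1                   1                    1                        -1                      
  chi_4 (r->-1, s->-1)       1             -1              -1                   1                    -1                       1                       
  chi_5 (2d, j=1)            2             -2              1                    -1                   0                        0                       
  chi_6 (2d, j=2)            2             2               -1                   -1                   0                        0                       

Spot check: chi_3 (r->-1, s->1) on {r^2, r^4} = 1.

Working: D_6 has order 2*6 = 12 with 6 conjugacy classes, hence 6 irreducibles. Sum of squared dims 1 + 1 + 1 + 1 + 4 + 4 = 12 = |G|. Linear characters come from the abelianisation; the 2-dimensional irreps have character r^k -> 2*cos(2*pi*j*k/6), reflections -> 0.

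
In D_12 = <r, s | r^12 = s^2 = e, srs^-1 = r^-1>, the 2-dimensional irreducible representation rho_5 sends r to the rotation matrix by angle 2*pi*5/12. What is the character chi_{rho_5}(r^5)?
chi_{rho_5}(r^5) = 2*cos(2*pi*5*5/12) = sqrt(3)

rho_5(r^5) is rotation by angle 2*pi*5*5/12, whose trace is 2*cos(2*pi*5*5/12) = sqrt(3).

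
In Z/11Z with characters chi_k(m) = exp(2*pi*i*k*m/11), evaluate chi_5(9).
chi_5(9) = zeta_11^45 = exp(2*I*pi/11)

Reasoning: chi_5(9) = zeta_11^(5*9) = zeta_11^45. Since zeta_11^11 = 1, this equals zeta_11^1 = exp(2*pi*i*1/11) = exp(2*I*pi/11).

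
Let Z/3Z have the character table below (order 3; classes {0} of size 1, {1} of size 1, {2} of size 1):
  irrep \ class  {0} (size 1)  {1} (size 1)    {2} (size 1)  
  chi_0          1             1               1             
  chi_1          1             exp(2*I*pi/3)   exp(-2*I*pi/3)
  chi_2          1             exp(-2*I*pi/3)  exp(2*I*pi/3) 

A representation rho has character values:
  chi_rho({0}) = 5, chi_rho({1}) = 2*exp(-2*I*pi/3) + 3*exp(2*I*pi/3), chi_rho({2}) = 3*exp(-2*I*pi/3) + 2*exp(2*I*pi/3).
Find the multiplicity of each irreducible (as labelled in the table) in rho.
Multiplicities: chi_0: 0, chi_1: 3, chi_2: 2.

Why: Use <chi_rho, chi> = (1/|G|) sum_C |C| * chi_rho(C) * conj(chi(C)) with |G| = 3 for each irreducible chi in the table:
  <chi_rho, chi_0> = (1/3)[1*(5)*conj(1) + 1*(2*exp(-2*I*pi/3) + 3*exp(2*I*pi/3))*conj(1) + 1*(3*exp(-2*I*pi/3) + 2*exp(2*I*pi/3))*conj(1)]
      = (1/3)[(5) + (2*exp(-2*I*pi/3) + 3*exp(2*I*pi/3)) + (3*exp(-2*I*pi/3) + 2*exp(2*I*pi/3))] = 0/3 = 0
  <chi_rho, chi_1> = (1/3)[1*(5)*conj(1) + 1*(2*exp(-2*I*pi/3) + 3*exp(2*I*pi/3))*conj(exp(2*I*pi/3)) + 1*(3*exp(-2*I*pi/3) + 2*exp(2*I*pi/3))*conj(exp(-2*I*pi/3))]
      = (1/3)[(5) + (3 + 2*exp(2*I*pi/3)) + (3 + 2*exp(-2*I*pi/3))] = 9/3 = 3
  <chi_rho, chi_2> = (1/3)[1*(5)*conj(1) + 1*(2*exp(-2*I*pi/3) + 3*exp(2*I*pi/3))*conj(exp(-2*I*pi/3)) + 1*(3*exp(-2*I*pi/3) + 2*exp(2*I*pi/3))*conj(exp(2*I*pi/3))]
      = (1/3)[(5) + (2 + 3*exp(-2*I*pi/3)) + (2 + 3*exp(2*I*pi/3))] = 6/3 = 2
(Exp terms are combined using exp(i*s)*conj(exp(i*t)) = exp(i*(s-t)), and sums of them are collapsed using the identity that for every m > 1 the m distinct m-th roots of unity sum to 0, e.g. 1 + exp(2*I*pi/3) + exp(-2*I*pi/3) = 0.)
Dimension check: dim(rho) = sum (mult * dim) = 0*1 + 3*1 + 2*1 = 5 = chi_rho(e) = 5.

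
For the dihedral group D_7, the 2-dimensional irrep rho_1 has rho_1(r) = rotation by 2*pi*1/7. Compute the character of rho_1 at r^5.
chi_{rho_1}(r^5) = 2*cos(2*pi*1*5/7) = -2*cos(3*pi/7)

Reasoning: rho_1(r^5) is rotation by angle 2*pi*1*5/7, whose trace is 2*cos(2*pi*1*5/7) = -2*cos(3*pi/7).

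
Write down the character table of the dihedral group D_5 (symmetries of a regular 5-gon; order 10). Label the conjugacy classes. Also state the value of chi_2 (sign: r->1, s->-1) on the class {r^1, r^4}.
Conjugacy classes: {e} of size 1, {r^1, r^4} of size 2, {r^2, r^3} of size 2, {s, sr, ..., sr^4} of size 5.
Character table:
  irrep \ class              {e} (size 1)  {r^1, r^4} (size 2)  {r^2, r^3} (size 2)  {s, sr, ..., sr^4} (size 5)
  chi_1 (triv)               1             1                    1                    1                          
  chi_2 (sign: r->1, s->-1)  1             1                    1                    -1                         
  chi_3 (2d, j=1)            2             -1/2 + sqrt(5)/2     -sqrt(5)/2 - 1/2     0                          
  chi_4 (2d, j=2)            2             -sqrt(5)/2 - 1/2     -1/2 + sqrt(5)/2     0                          

Spot check: chi_2 (sign: r->1, s->-1) on {r^1, r^4} = 1.

Reasoning: D_5 has order 2*5 = 10 with 4 conjugacy classes, hence 4 irreducibles. Sum of squared dims 1 + 1 + 4 + 4 = 10 = |G|. Linear characters come from the abelianisation; the 2-dimensional irreps have character r^k -> 2*cos(2*pi*j*k/5), reflections -> 0.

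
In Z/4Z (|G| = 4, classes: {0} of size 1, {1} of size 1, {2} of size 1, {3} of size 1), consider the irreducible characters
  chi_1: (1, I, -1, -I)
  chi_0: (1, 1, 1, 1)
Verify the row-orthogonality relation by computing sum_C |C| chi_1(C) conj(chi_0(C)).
Sum = 0; so <chi_1, chi_0> = 0 (distinct irreducibles are orthogonal).

Solution. Compute term by term over conjugacy classes (|C| * chi_1(C) * conj(chi_0(C))):
  1*(1)*conj(1) + 1*(I)*conj(1) + 1*(-1)*conj(1) + 1*(-I)*conj(1)
  = (1) + (I) + (-1) + (-I)
  = 0.
(Exp terms are combined using exp(i*s)*conj(exp(i*t)) = exp(i*(s-t)), and sums of them are collapsed using the identity that for every m > 1 the m distinct m-th roots of unity sum to 0, e.g. 1 + exp(2*I*pi/3) + exp(-2*I*pi/3) = 0.)
Dividing by |G| = 4 gives 0/4 = 0, matching the row-orthogonality relation <chi_1, chi_0> = [chi_1 = chi_0].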